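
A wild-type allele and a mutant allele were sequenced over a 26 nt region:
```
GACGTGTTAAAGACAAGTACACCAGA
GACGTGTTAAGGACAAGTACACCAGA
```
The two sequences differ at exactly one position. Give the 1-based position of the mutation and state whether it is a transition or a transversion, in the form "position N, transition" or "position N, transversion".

The sequences differ only at position 11: A→G (purine→purine), a transition.

position 11, transition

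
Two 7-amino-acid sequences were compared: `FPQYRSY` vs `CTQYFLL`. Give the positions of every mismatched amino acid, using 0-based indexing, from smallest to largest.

Scanning 0-based: 0: F/C; 1: P/T; 4: R/F; 5: S/L; 6: Y/L.

0, 1, 4, 5, 6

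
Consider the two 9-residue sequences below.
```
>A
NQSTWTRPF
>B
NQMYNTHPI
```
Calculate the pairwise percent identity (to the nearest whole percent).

44%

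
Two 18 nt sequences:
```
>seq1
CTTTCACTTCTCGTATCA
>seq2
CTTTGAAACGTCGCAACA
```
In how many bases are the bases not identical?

Comparing position by position, 7 bases differ: 5 (C/G), 7 (C/A), 8 (T/A), 9 (T/C), 10 (C/G), 14 (T/C), 16 (T/A).

7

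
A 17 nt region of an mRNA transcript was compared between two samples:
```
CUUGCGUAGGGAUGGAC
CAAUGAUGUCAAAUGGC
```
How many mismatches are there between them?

The sequences differ at sites 2, 3, 4, 5, 6, 8, 9, 10, 11, 13, 14, 16 (1-based) — 12 in total.

12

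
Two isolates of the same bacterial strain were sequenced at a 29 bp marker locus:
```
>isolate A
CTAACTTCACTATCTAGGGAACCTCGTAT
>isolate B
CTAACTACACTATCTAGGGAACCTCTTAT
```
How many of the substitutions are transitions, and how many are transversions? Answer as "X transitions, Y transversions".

Transitions (purine↔purine or pyrimidine↔pyrimidine): none.
Transversions (purine↔pyrimidine): 7 T→A, 26 G→T.

0 transitions, 2 transversions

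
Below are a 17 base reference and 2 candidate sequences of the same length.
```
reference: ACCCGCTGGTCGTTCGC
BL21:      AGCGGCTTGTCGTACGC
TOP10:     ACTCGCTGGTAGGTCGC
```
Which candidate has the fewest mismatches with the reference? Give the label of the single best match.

TOP10

BL21 differs at 4 bases; TOP10 differs at 3 bases. The closest is TOP10.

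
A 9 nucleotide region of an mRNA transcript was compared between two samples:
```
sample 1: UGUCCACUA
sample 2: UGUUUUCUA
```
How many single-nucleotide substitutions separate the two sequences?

3

The sequences differ at bases 4, 5, 6 (1-based) — 3 in total.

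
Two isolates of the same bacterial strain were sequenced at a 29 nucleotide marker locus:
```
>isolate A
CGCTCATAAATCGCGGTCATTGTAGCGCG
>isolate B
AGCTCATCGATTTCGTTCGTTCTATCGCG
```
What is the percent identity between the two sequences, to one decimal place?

9 positions differ (1, 8, 9, 12, 13, 16, 19, 22, 25), so 20 of 29 match: 20/29 = 68.97%.

69.0%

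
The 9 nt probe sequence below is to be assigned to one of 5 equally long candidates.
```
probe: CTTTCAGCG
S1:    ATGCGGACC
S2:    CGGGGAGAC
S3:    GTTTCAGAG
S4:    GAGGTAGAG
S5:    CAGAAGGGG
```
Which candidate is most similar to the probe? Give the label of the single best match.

S3

Hamming distances to probe — S1: 7; S2: 6; S3: 2; S4: 6; S5: 6.
Smallest is S3 with 2 mismatches.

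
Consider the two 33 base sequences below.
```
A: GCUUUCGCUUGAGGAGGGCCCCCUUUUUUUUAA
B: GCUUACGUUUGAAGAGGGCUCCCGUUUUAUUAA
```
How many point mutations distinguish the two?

6

Mismatches (1-based): position 5: U→A; position 8: C→U; position 13: G→A; position 20: C→U; position 24: U→G; position 29: U→A.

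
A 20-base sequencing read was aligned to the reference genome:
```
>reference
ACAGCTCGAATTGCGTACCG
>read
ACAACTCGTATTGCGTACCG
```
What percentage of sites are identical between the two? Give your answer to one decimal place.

90.0%

Mismatches at positions 4, 9 (1-based): 2 of 20.
Identical positions: 18/20 = 90% → 90.0%.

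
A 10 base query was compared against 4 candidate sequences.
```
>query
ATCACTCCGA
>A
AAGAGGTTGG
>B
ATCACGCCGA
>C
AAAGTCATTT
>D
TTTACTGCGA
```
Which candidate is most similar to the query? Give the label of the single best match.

B

Hamming distances to query — A: 7; B: 1; C: 9; D: 3.
Smallest is B with 1 mismatch.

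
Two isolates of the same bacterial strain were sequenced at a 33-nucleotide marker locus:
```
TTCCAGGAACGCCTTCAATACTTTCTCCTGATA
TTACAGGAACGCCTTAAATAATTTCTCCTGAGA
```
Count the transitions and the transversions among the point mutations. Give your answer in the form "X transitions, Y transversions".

0 transitions, 4 transversions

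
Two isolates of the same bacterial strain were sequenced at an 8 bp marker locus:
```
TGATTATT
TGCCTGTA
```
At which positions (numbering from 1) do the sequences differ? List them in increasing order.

3, 4, 6, 8

Scanning 1-based: 3: A/C; 4: T/C; 6: A/G; 8: T/A.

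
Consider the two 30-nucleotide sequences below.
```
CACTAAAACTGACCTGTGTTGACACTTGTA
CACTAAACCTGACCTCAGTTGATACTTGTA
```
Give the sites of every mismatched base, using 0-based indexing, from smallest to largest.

Differences at site 7 (A→C), site 15 (G→C), site 16 (T→A), site 22 (C→T).

7, 15, 16, 22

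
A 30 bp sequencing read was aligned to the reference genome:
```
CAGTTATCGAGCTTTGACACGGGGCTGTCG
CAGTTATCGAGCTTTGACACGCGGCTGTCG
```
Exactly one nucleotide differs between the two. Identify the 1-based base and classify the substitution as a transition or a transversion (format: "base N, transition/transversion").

Base 22 changes G→C. G is a purine and C is a pyrimidine, so this is a transversion.

base 22, transversion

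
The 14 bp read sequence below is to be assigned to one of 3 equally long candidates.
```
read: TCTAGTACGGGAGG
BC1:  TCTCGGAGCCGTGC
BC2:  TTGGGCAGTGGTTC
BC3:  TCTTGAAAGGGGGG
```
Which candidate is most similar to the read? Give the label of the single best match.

BC3

Hamming distances to read — BC1: 7; BC2: 9; BC3: 4.
Smallest is BC3 with 4 mismatches.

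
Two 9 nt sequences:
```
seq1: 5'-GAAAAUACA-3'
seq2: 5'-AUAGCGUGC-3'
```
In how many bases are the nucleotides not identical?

Comparing position by position, 8 bases differ: 1 (G/A), 2 (A/U), 4 (A/G), 5 (A/C), 6 (U/G), 7 (A/U), 8 (C/G), 9 (A/C).

8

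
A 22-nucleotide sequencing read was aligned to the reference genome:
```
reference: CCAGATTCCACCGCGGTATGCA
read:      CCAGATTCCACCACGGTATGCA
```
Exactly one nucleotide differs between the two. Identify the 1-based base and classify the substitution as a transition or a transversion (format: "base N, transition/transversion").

base 13, transition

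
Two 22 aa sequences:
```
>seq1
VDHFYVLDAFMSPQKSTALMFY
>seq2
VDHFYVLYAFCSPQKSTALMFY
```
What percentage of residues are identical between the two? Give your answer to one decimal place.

Mismatches at positions 8, 11 (1-based): 2 of 22.
Identical positions: 20/22 = 90.91% → 90.9%.

90.9%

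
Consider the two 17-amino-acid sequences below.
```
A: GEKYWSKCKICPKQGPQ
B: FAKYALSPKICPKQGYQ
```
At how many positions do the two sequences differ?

7

Comparing position by position, 7 positions differ: 1 (G/F), 2 (E/A), 5 (W/A), 6 (S/L), 7 (K/S), 8 (C/P), 16 (P/Y).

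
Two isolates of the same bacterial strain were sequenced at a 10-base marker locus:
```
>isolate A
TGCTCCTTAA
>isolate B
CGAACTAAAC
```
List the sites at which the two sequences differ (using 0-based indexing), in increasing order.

Differences at site 0 (T→C), site 2 (C→A), site 3 (T→A), site 5 (C→T), site 6 (T→A), site 7 (T→A), site 9 (A→C).

0, 2, 3, 5, 6, 7, 9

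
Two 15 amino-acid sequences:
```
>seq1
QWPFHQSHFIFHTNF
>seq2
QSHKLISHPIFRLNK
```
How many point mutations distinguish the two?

9

The sequences differ at positions 2, 3, 4, 5, 6, 9, 12, 13, 15 (1-based) — 9 in total.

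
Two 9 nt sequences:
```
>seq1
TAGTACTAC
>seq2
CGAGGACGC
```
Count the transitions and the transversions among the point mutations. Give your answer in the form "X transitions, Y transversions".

Mismatches (1-based):
position 1: T→C (pyrimidine→pyrimidine, transition)
position 2: A→G (purine→purine, transition)
position 3: G→A (purine→purine, transition)
position 4: T→G (pyrimidine→purine, transversion)
position 5: A→G (purine→purine, transition)
position 6: C→A (pyrimidine→purine, transversion)
position 7: T→C (pyrimidine→pyrimidine, transition)
position 8: A→G (purine→purine, transition)

6 transitions, 2 transversions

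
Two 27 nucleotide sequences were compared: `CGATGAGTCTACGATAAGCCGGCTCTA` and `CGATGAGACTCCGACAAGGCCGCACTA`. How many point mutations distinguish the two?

6

Mismatches (1-based): position 8: T→A; position 11: A→C; position 15: T→C; position 19: C→G; position 21: G→C; position 24: T→A.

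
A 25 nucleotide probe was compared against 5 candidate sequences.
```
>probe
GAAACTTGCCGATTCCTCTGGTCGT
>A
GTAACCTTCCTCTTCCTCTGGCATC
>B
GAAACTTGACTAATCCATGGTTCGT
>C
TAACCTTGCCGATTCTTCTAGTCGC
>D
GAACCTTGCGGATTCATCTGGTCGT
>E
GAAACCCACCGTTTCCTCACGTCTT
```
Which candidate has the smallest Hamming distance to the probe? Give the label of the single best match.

A differs at 9 positions; B differs at 7 positions; C differs at 5 positions; D differs at 3 positions; E differs at 7 positions. The closest is D.

D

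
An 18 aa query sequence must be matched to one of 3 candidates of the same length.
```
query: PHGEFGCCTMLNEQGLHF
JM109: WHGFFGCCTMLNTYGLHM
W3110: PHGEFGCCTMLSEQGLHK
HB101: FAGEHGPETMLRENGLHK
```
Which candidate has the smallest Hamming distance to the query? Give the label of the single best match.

JM109 differs at 5 residues; W3110 differs at 2 residues; HB101 differs at 8 residues. The closest is W3110.

W3110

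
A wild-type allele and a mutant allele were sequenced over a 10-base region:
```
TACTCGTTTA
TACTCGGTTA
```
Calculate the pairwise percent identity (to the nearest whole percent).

90%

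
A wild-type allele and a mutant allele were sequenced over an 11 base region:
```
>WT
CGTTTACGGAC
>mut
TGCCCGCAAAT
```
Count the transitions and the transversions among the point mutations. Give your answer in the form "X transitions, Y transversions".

8 transitions, 0 transversions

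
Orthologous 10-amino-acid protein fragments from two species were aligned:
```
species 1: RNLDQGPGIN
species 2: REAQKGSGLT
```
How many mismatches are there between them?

The sequences differ at residues 2, 3, 4, 5, 7, 9, 10 (1-based) — 7 in total.

7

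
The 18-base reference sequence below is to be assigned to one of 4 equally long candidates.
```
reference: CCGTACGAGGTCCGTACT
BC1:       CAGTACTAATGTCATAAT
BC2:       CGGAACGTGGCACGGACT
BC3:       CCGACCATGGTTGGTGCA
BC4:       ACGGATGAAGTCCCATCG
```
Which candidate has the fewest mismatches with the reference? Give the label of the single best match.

BC1 differs at 8 positions; BC2 differs at 6 positions; BC3 differs at 8 positions; BC4 differs at 8 positions. The closest is BC2.

BC2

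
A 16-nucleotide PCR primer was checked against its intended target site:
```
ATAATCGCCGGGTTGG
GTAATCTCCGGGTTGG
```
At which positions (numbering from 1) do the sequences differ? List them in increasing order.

1, 7

Scanning 1-based: 1: A/G; 7: G/T.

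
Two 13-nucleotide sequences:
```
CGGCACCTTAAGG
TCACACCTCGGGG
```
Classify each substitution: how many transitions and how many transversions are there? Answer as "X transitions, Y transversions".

Transitions (purine↔purine or pyrimidine↔pyrimidine): 1 C→T, 3 G→A, 9 T→C, 10 A→G, 11 A→G.
Transversions (purine↔pyrimidine): 2 G→C.

5 transitions, 1 transversion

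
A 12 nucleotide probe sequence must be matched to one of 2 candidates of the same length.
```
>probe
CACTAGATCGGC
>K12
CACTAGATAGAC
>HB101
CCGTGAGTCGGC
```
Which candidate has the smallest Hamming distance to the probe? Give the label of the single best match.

K12

K12 differs at 2 sites; HB101 differs at 5 sites. The closest is K12.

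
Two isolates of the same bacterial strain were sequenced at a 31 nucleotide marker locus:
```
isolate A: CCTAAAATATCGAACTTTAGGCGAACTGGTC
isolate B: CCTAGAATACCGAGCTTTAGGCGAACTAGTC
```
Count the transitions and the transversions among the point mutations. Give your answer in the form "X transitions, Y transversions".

4 transitions, 0 transversions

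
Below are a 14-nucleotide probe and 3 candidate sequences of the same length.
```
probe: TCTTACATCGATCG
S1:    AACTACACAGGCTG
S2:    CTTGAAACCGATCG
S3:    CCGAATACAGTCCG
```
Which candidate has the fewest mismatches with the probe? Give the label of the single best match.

S1 differs at 8 bases; S2 differs at 5 bases; S3 differs at 8 bases. The closest is S2.

S2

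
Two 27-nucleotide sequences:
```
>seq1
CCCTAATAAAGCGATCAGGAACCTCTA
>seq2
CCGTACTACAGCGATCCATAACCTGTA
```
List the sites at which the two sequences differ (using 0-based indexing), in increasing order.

Scanning 0-based: 2: C/G; 5: A/C; 8: A/C; 16: A/C; 17: G/A; 18: G/T; 24: C/G.

2, 5, 8, 16, 17, 18, 24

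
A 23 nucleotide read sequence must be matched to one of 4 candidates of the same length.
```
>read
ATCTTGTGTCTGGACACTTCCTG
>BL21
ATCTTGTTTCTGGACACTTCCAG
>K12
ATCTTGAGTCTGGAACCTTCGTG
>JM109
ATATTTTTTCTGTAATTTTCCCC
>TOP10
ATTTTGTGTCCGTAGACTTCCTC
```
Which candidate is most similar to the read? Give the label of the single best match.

BL21

BL21 differs at 2 sites; K12 differs at 4 sites; JM109 differs at 9 sites; TOP10 differs at 5 sites. The closest is BL21.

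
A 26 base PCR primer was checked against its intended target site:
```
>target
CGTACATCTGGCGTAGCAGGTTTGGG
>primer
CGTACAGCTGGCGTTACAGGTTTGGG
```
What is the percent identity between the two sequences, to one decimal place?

88.5%

Mismatches at positions 7, 15, 16 (1-based): 3 of 26.
Identical positions: 23/26 = 88.46% → 88.5%.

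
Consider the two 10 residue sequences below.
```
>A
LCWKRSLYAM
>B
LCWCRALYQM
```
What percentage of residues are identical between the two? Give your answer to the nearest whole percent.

70%

Mismatches at positions 4, 6, 9 (1-based): 3 of 10.
Identical positions: 7/10 = 70% → 70%.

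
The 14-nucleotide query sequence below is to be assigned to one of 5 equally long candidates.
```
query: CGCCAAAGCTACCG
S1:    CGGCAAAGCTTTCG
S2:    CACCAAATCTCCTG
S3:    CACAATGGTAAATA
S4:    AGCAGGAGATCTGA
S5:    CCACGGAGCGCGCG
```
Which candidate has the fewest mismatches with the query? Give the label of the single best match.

S1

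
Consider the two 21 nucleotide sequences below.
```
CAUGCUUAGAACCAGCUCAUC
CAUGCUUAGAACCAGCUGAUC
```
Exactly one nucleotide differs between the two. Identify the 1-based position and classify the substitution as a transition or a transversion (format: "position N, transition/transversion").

The sequences differ only at position 18: C→G (pyrimidine→purine), a transversion.

position 18, transversion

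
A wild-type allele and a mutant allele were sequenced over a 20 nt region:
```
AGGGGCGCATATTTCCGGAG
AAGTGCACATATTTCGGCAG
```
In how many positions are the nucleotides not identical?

5

Comparing position by position, 5 positions differ: 2 (G/A), 4 (G/T), 7 (G/A), 16 (C/G), 18 (G/C).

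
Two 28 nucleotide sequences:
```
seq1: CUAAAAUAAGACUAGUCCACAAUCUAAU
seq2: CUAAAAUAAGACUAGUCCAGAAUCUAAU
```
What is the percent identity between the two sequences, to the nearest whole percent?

1 position differs (20), so 27 of 28 match: 27/28 = 96.43%.

96%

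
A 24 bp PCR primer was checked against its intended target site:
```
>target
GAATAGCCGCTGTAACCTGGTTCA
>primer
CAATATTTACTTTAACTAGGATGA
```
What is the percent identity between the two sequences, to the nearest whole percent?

10 positions differ (1, 6, 7, 8, 9, 12, 17, 18, 21, 23), so 14 of 24 match: 14/24 = 58.33%.

58%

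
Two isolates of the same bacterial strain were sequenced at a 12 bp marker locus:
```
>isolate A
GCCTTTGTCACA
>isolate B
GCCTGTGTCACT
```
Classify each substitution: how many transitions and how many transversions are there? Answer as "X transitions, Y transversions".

Transitions (purine↔purine or pyrimidine↔pyrimidine): none.
Transversions (purine↔pyrimidine): 5 T→G, 12 A→T.

0 transitions, 2 transversions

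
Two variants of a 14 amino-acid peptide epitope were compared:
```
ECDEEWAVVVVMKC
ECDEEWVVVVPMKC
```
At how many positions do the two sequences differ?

2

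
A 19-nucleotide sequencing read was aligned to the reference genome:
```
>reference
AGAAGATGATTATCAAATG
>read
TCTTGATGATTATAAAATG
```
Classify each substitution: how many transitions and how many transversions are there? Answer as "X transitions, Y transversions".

0 transitions, 5 transversions

Mismatches (1-based):
position 1: A→T (purine→pyrimidine, transversion)
position 2: G→C (purine→pyrimidine, transversion)
position 3: A→T (purine→pyrimidine, transversion)
position 4: A→T (purine→pyrimidine, transversion)
position 14: C→A (pyrimidine→purine, transversion)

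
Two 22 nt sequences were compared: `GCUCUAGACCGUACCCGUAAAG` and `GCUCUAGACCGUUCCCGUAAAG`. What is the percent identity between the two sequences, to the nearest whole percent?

1 position differs (13), so 21 of 22 match: 21/22 = 95.45%.

95%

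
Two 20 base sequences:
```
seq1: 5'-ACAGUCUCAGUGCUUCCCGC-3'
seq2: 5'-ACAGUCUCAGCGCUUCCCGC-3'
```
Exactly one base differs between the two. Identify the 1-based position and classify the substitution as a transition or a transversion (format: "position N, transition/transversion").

position 11, transition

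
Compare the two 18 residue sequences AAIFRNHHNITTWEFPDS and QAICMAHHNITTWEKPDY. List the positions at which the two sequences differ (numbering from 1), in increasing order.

Differences at position 1 (A→Q), position 4 (F→C), position 5 (R→M), position 6 (N→A), position 15 (F→K), position 18 (S→Y).

1, 4, 5, 6, 15, 18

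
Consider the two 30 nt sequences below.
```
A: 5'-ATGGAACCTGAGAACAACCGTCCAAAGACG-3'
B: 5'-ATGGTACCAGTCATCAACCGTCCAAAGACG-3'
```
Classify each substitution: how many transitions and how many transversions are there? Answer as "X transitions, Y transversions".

0 transitions, 5 transversions

Mismatches (1-based):
base 5: A→T (purine→pyrimidine, transversion)
base 9: T→A (pyrimidine→purine, transversion)
base 11: A→T (purine→pyrimidine, transversion)
base 12: G→C (purine→pyrimidine, transversion)
base 14: A→T (purine→pyrimidine, transversion)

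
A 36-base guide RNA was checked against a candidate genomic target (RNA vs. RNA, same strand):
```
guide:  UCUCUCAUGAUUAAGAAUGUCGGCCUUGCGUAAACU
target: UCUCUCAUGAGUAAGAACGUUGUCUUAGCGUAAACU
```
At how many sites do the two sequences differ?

6

Mismatches (1-based): site 11: U→G; site 18: U→C; site 21: C→U; site 23: G→U; site 25: C→U; site 27: U→A.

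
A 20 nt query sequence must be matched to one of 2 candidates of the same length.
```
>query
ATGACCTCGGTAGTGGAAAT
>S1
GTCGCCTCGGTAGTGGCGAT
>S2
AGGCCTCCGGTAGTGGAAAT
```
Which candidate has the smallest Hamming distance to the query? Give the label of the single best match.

S2

Hamming distances to query — S1: 5; S2: 4.
Smallest is S2 with 4 mismatches.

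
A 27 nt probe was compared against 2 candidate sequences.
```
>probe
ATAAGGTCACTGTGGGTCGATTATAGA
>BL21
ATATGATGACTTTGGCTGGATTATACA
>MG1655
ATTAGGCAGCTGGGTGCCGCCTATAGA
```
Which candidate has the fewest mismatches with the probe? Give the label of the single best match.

BL21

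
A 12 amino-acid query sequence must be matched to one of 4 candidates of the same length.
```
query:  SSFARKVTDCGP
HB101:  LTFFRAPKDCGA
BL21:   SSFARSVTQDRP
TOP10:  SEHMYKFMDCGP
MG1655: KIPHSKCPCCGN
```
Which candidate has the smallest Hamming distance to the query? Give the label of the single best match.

BL21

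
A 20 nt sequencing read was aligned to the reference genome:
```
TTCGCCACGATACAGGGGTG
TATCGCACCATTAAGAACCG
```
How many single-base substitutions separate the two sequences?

11

Comparing position by position, 11 sites differ: 2 (T/A), 3 (C/T), 4 (G/C), 5 (C/G), 9 (G/C), 12 (A/T), 13 (C/A), 16 (G/A), 17 (G/A), 18 (G/C), 19 (T/C).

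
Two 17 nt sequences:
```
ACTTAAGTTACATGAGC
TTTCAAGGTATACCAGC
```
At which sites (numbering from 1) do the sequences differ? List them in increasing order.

Scanning 1-based: 1: A/T; 2: C/T; 4: T/C; 8: T/G; 11: C/T; 13: T/C; 14: G/C.

1, 2, 4, 8, 11, 13, 14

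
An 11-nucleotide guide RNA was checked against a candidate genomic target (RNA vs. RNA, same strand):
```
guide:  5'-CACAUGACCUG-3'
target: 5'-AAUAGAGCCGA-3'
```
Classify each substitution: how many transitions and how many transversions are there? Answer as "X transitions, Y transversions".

4 transitions, 3 transversions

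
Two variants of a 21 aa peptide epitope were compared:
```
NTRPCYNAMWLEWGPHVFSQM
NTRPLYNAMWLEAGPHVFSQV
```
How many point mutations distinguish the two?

3

Comparing position by position, 3 positions differ: 5 (C/L), 13 (W/A), 21 (M/V).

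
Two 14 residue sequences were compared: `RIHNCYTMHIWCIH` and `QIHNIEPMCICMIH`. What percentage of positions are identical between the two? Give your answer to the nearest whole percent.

50%

7 positions differ (1, 5, 6, 7, 9, 11, 12), so 7 of 14 match: 7/14 = 50%.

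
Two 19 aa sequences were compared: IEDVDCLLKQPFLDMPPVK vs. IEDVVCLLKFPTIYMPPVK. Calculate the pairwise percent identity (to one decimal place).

73.7%

5 positions differ (5, 10, 12, 13, 14), so 14 of 19 match: 14/19 = 73.68%.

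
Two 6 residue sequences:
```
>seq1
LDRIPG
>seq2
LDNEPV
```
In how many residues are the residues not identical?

Comparing position by position, 3 residues differ: 3 (R/N), 4 (I/E), 6 (G/V).

3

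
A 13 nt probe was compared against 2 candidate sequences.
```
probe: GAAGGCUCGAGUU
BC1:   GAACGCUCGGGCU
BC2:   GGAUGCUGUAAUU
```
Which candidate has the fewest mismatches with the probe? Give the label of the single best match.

Hamming distances to probe — BC1: 3; BC2: 5.
Smallest is BC1 with 3 mismatches.

BC1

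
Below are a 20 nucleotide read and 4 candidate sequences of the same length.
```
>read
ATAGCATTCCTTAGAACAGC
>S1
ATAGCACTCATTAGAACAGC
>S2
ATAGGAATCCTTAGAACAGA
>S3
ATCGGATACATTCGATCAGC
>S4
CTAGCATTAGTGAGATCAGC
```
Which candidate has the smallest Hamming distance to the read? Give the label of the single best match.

Hamming distances to read — S1: 2; S2: 3; S3: 6; S4: 5.
Smallest is S1 with 2 mismatches.

S1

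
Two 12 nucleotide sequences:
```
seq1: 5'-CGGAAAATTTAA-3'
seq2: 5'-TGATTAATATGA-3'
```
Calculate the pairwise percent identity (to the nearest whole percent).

50%

6 positions differ (1, 3, 4, 5, 9, 11), so 6 of 12 match: 6/12 = 50%.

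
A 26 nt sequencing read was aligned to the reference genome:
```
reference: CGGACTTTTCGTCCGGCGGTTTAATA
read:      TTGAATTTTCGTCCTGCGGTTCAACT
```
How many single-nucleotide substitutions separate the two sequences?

Mismatches (1-based): position 1: C→T; position 2: G→T; position 5: C→A; position 15: G→T; position 22: T→C; position 25: T→C; position 26: A→T.

7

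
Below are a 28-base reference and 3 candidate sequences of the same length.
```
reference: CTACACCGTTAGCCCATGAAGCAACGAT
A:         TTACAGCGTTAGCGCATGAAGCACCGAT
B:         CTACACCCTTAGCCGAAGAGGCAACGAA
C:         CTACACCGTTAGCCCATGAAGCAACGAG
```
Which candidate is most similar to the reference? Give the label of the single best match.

Hamming distances to reference — A: 4; B: 5; C: 1.
Smallest is C with 1 mismatch.

C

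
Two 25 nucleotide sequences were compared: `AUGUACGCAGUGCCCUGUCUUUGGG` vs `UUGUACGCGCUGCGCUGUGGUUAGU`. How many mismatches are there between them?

8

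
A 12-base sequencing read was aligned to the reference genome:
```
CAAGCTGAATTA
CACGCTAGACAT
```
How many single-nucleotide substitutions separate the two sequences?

6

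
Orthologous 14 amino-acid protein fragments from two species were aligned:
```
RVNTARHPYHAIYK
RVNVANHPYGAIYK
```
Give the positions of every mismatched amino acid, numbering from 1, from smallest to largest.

4, 6, 10

Scanning 1-based: 4: T/V; 6: R/N; 10: H/G.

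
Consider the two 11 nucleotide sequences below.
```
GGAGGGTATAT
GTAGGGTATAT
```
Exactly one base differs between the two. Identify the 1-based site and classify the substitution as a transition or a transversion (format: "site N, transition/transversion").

site 2, transversion

The sequences differ only at site 2: G→T (purine→pyrimidine), a transversion.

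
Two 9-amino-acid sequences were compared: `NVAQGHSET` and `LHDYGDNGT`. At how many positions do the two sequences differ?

7

Comparing position by position, 7 positions differ: 1 (N/L), 2 (V/H), 3 (A/D), 4 (Q/Y), 6 (H/D), 7 (S/N), 8 (E/G).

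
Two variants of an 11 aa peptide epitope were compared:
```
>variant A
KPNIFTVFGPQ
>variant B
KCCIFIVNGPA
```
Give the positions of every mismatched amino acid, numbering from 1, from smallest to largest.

Scanning 1-based: 2: P/C; 3: N/C; 6: T/I; 8: F/N; 11: Q/A.

2, 3, 6, 8, 11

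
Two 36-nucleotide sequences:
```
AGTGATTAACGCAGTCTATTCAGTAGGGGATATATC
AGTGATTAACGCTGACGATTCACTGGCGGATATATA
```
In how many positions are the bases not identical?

7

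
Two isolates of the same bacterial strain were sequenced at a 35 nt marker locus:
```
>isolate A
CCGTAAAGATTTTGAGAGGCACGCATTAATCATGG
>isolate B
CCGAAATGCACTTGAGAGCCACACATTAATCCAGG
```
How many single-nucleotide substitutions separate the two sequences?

9

The sequences differ at bases 4, 7, 9, 10, 11, 19, 23, 32, 33 (1-based) — 9 in total.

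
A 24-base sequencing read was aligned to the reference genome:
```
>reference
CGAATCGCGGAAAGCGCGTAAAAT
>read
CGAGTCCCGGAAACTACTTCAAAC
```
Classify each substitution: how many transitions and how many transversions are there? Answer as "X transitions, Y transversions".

4 transitions, 4 transversions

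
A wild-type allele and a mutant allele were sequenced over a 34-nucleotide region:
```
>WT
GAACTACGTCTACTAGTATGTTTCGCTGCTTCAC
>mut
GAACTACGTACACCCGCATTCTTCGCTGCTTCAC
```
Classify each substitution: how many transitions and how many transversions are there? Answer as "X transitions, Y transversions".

Mismatches (1-based):
base 10: C→A (pyrimidine→purine, transversion)
base 11: T→C (pyrimidine→pyrimidine, transition)
base 14: T→C (pyrimidine→pyrimidine, transition)
base 15: A→C (purine→pyrimidine, transversion)
base 17: T→C (pyrimidine→pyrimidine, transition)
base 20: G→T (purine→pyrimidine, transversion)
base 21: T→C (pyrimidine→pyrimidine, transition)

4 transitions, 3 transversions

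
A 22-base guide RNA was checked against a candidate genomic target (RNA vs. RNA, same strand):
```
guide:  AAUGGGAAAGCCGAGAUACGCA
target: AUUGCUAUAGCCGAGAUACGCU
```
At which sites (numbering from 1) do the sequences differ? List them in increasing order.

2, 5, 6, 8, 22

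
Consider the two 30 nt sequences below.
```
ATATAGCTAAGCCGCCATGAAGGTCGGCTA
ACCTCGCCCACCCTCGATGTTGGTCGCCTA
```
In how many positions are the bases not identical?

Comparing position by position, 11 positions differ: 2 (T/C), 3 (A/C), 5 (A/C), 8 (T/C), 9 (A/C), 11 (G/C), 14 (G/T), 16 (C/G), 20 (A/T), 21 (A/T), 27 (G/C).

11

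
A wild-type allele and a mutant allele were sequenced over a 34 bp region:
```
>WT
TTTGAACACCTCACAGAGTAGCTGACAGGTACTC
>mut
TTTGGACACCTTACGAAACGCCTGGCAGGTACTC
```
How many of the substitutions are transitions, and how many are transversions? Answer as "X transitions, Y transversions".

Transitions (purine↔purine or pyrimidine↔pyrimidine): 5 A→G, 12 C→T, 15 A→G, 16 G→A, 18 G→A, 19 T→C, 20 A→G, 25 A→G.
Transversions (purine↔pyrimidine): 21 G→C.

8 transitions, 1 transversion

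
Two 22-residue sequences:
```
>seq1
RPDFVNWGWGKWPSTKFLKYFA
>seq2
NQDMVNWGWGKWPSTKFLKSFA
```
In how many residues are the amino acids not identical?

Mismatches (1-based): residue 1: R→N; residue 2: P→Q; residue 4: F→M; residue 20: Y→S.

4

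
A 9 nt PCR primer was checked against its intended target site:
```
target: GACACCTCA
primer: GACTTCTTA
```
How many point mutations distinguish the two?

Mismatches (1-based): site 4: A→T; site 5: C→T; site 8: C→T.

3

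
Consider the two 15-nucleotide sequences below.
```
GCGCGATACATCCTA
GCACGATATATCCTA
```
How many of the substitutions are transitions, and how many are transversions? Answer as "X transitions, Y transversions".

2 transitions, 0 transversions

Transitions (purine↔purine or pyrimidine↔pyrimidine): 3 G→A, 9 C→T.
Transversions (purine↔pyrimidine): none.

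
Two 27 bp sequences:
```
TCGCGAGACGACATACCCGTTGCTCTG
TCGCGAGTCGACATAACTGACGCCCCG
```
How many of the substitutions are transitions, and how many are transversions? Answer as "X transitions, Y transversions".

4 transitions, 3 transversions

Transitions (purine↔purine or pyrimidine↔pyrimidine): 18 C→T, 21 T→C, 24 T→C, 26 T→C.
Transversions (purine↔pyrimidine): 8 A→T, 16 C→A, 20 T→A.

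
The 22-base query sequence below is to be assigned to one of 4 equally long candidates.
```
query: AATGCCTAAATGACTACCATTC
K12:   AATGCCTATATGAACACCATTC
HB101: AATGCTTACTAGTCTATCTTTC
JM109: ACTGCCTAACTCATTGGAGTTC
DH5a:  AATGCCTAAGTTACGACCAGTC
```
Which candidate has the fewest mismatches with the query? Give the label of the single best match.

K12

Hamming distances to query — K12: 3; HB101: 7; JM109: 8; DH5a: 4.
Smallest is K12 with 3 mismatches.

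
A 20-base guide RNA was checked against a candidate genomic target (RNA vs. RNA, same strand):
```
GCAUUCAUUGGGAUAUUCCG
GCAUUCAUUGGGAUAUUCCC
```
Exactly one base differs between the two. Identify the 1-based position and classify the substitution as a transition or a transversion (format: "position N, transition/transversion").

position 20, transversion

The sequences differ only at position 20: G→C (purine→pyrimidine), a transversion.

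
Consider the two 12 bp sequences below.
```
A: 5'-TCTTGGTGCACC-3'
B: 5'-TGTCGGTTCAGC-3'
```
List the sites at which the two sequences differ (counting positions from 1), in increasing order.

Differences at site 2 (C→G), site 4 (T→C), site 8 (G→T), site 11 (C→G).

2, 4, 8, 11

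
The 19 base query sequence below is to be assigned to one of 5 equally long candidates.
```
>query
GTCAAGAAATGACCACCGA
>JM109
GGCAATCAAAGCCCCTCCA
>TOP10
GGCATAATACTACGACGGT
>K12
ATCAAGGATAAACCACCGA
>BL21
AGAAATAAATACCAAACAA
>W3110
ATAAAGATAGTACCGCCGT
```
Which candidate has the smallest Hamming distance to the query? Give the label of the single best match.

JM109 differs at 8 bases; TOP10 differs at 9 bases; K12 differs at 5 bases; BL21 differs at 9 bases; W3110 differs at 7 bases. The closest is K12.

K12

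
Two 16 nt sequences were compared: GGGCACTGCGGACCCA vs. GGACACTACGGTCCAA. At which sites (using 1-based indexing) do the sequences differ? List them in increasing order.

3, 8, 12, 15

Differences at site 3 (G→A), site 8 (G→A), site 12 (A→T), site 15 (C→A).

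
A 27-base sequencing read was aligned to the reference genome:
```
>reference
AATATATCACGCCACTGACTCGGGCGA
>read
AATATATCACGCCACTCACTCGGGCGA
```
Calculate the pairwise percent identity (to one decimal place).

96.3%

1 position differs (17), so 26 of 27 match: 26/27 = 96.3%.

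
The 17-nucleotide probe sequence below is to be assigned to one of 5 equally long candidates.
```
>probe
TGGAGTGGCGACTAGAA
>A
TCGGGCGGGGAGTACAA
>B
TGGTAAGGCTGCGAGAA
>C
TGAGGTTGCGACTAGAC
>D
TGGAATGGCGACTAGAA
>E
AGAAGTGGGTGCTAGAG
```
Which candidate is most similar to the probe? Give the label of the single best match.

D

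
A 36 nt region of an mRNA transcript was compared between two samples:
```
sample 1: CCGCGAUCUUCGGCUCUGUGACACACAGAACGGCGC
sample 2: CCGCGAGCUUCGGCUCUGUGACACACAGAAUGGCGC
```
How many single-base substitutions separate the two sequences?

2

Mismatches (1-based): base 7: U→G; base 31: C→U.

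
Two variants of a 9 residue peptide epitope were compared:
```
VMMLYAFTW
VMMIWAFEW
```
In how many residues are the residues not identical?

3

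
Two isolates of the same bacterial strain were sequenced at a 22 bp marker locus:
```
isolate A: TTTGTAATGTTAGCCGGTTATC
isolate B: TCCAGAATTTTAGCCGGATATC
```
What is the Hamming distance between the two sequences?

6

Mismatches (1-based): site 2: T→C; site 3: T→C; site 4: G→A; site 5: T→G; site 9: G→T; site 18: T→A.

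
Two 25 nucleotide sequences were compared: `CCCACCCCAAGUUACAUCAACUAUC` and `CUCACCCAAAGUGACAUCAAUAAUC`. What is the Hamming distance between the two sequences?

5

Comparing position by position, 5 positions differ: 2 (C/U), 8 (C/A), 13 (U/G), 21 (C/U), 22 (U/A).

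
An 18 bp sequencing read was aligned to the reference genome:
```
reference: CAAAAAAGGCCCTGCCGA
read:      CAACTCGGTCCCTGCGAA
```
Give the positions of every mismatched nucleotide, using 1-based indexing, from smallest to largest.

4, 5, 6, 7, 9, 16, 17

Scanning 1-based: 4: A/C; 5: A/T; 6: A/C; 7: A/G; 9: G/T; 16: C/G; 17: G/A.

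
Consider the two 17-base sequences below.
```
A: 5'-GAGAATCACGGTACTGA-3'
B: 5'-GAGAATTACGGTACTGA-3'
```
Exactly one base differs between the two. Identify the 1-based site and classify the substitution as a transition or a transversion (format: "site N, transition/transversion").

site 7, transition

The sequences differ only at site 7: C→T (pyrimidine→pyrimidine), a transition.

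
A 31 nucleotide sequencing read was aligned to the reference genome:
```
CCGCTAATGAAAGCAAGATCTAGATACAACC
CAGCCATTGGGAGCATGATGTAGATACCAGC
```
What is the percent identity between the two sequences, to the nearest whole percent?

9 positions differ (2, 5, 7, 10, 11, 16, 20, 28, 30), so 22 of 31 match: 22/31 = 70.97%.

71%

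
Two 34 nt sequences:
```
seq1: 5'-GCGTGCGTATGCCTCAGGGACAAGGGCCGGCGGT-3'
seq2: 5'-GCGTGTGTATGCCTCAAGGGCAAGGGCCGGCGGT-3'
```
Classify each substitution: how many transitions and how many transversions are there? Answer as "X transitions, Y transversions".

Mismatches (1-based):
position 6: C→T (pyrimidine→pyrimidine, transition)
position 17: G→A (purine→purine, transition)
position 20: A→G (purine→purine, transition)

3 transitions, 0 transversions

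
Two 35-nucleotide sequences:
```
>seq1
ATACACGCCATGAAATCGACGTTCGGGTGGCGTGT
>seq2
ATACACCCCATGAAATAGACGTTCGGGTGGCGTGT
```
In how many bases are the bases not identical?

2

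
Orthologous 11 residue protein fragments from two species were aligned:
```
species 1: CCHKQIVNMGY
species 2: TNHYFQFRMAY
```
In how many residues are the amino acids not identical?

8

Comparing position by position, 8 residues differ: 1 (C/T), 2 (C/N), 4 (K/Y), 5 (Q/F), 6 (I/Q), 7 (V/F), 8 (N/R), 10 (G/A).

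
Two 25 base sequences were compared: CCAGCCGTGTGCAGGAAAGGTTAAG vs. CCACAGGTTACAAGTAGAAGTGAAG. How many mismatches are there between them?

Comparing position by position, 11 positions differ: 4 (G/C), 5 (C/A), 6 (C/G), 9 (G/T), 10 (T/A), 11 (G/C), 12 (C/A), 15 (G/T), 17 (A/G), 19 (G/A), 22 (T/G).

11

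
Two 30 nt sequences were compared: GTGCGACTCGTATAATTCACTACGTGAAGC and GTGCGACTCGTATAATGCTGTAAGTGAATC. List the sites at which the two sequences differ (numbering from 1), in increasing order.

Scanning 1-based: 17: T/G; 19: A/T; 20: C/G; 23: C/A; 29: G/T.

17, 19, 20, 23, 29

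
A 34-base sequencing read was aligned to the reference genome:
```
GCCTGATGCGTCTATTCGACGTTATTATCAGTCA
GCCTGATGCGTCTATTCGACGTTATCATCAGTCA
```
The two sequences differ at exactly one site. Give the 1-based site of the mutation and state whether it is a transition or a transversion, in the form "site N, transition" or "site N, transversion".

site 26, transition

Site 26 changes T→C. T is a pyrimidine and C is a pyrimidine, so this is a transition.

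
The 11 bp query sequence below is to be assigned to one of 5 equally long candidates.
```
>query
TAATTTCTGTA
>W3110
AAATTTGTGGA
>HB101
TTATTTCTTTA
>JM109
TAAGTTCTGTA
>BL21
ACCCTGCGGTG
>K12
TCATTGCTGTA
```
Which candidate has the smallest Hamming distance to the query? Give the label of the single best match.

W3110 differs at 3 positions; HB101 differs at 2 positions; JM109 differs at 1 position; BL21 differs at 7 positions; K12 differs at 2 positions. The closest is JM109.

JM109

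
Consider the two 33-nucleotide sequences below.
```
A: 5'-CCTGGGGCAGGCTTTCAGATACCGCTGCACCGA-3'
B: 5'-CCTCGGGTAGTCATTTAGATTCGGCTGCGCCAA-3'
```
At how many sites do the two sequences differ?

9

Comparing position by position, 9 sites differ: 4 (G/C), 8 (C/T), 11 (G/T), 13 (T/A), 16 (C/T), 21 (A/T), 23 (C/G), 29 (A/G), 32 (G/A).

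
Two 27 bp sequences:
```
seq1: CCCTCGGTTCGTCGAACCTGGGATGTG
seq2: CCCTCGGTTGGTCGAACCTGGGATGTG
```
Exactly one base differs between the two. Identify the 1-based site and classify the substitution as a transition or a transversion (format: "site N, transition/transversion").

The sequences differ only at site 10: C→G (pyrimidine→purine), a transversion.

site 10, transversion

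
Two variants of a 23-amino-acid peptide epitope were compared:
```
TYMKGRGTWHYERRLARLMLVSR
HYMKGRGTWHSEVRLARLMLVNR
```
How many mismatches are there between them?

4

Mismatches (1-based): position 1: T→H; position 11: Y→S; position 13: R→V; position 22: S→N.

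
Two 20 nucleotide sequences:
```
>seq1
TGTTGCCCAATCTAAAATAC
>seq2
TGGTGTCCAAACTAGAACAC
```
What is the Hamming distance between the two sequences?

Comparing position by position, 5 bases differ: 3 (T/G), 6 (C/T), 11 (T/A), 15 (A/G), 18 (T/C).

5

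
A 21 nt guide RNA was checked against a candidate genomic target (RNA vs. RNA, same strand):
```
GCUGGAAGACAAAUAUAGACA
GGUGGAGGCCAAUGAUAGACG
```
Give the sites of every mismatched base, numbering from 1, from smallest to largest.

2, 7, 9, 13, 14, 21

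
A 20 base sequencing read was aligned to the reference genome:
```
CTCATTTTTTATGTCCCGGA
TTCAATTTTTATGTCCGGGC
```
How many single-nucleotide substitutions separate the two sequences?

The sequences differ at positions 1, 5, 17, 20 (1-based) — 4 in total.

4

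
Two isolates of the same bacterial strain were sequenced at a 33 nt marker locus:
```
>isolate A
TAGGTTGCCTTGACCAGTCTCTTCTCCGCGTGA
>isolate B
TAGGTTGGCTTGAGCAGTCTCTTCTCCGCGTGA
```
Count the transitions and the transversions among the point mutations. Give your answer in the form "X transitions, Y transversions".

Mismatches (1-based):
site 8: C→G (pyrimidine→purine, transversion)
site 14: C→G (pyrimidine→purine, transversion)

0 transitions, 2 transversions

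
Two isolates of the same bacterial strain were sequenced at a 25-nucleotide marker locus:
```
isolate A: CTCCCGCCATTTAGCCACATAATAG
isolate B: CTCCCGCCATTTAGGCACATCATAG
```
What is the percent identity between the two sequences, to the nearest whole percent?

92%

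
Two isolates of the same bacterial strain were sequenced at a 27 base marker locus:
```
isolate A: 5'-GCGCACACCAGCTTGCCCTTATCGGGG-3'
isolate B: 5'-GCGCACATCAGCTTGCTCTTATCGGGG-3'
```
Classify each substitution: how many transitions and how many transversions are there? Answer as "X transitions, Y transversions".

Mismatches (1-based):
position 8: C→T (pyrimidine→pyrimidine, transition)
position 17: C→T (pyrimidine→pyrimidine, transition)

2 transitions, 0 transversions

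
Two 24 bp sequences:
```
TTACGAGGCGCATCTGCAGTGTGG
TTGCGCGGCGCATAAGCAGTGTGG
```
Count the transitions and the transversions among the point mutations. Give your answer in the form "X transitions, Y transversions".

Mismatches (1-based):
base 3: A→G (purine→purine, transition)
base 6: A→C (purine→pyrimidine, transversion)
base 14: C→A (pyrimidine→purine, transversion)
base 15: T→A (pyrimidine→purine, transversion)

1 transition, 3 transversions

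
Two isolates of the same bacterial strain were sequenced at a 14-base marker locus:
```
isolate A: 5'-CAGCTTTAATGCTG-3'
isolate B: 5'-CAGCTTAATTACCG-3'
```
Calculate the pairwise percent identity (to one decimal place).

Mismatches at positions 7, 9, 11, 13 (1-based): 4 of 14.
Identical positions: 10/14 = 71.43% → 71.4%.

71.4%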